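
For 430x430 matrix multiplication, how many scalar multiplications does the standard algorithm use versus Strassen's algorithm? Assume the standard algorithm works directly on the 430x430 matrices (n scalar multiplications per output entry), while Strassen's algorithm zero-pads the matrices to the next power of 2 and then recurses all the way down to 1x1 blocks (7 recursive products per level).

Matrix multiplication for 430x430 matrices:

Strassen's algorithm requires power-of-2 dimensions. Pad 430x430 to 512x512 (next power of 2).

Standard algorithm: 430^3 = 79507000 multiplications
Strassen's algorithm: 7^(log2(512)) = 7^9 = 40353607 multiplications
Savings: 79507000 - 40353607 = 39153393 multiplications

Standard: 79507000 multiplications (430^3). Strassen: 40353607 multiplications (7^9, after padding to 512x512). Strassen reduces 8 recursive multiplications to 7 at each level.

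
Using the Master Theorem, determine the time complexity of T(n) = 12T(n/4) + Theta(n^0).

Master Theorem for T(n) = 12T(n/4) + O(n^0):

a = 12, b = 4, c = 0
log_b(a) = log_4(12) = 1.7925

Case 1: c = 0 < log_4(12) = 1.7925
T(n) = O(n^(log_4 12))

For T(n) = 12T(n/4) + O(n^0): log_4(12) = 1.7925. This is Case 1 of the Master Theorem (c < log_b(a), work dominated by leaves), giving O(n^(log_4 12)).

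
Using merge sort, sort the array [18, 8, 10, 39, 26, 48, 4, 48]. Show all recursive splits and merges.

Merge sort trace:

Split: [18, 8, 10, 39, 26, 48, 4, 48] -> [18, 8, 10, 39] and [26, 48, 4, 48]
  Split: [18, 8, 10, 39] -> [18, 8] and [10, 39]
    Split: [18, 8] -> [18] and [8]
    Merge: [18] + [8] -> [8, 18]
    Split: [10, 39] -> [10] and [39]
    Merge: [10] + [39] -> [10, 39]
  Merge: [8, 18] + [10, 39] -> [8, 10, 18, 39]
  Split: [26, 48, 4, 48] -> [26, 48] and [4, 48]
    Split: [26, 48] -> [26] and [48]
    Merge: [26] + [48] -> [26, 48]
    Split: [4, 48] -> [4] and [48]
    Merge: [4] + [48] -> [4, 48]
  Merge: [26, 48] + [4, 48] -> [4, 26, 48, 48]
Merge: [8, 10, 18, 39] + [4, 26, 48, 48] -> [4, 8, 10, 18, 26, 39, 48, 48]

Final sorted array: [4, 8, 10, 18, 26, 39, 48, 48]

The merge sort proceeds by recursively splitting the array and merging sorted halves.
After all merges, the sorted array is [4, 8, 10, 18, 26, 39, 48, 48].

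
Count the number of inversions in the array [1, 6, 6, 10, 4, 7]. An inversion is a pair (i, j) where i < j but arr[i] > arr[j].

Finding inversions in [1, 6, 6, 10, 4, 7]:

(1, 4): arr[1]=6 > arr[4]=4
(2, 4): arr[2]=6 > arr[4]=4
(3, 4): arr[3]=10 > arr[4]=4
(3, 5): arr[3]=10 > arr[5]=7

Total inversions: 4

The array has 4 inversion(s): (1,4), (2,4), (3,4), (3,5). Each pair (i,j) satisfies i < j and arr[i] > arr[j].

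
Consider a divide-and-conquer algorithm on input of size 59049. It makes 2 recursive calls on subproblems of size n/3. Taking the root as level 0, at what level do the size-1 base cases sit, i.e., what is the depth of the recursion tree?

For divide and conquer with division factor 3:

Problem sizes at each level:
Level 0: 59049
Level 1: 19683
Level 2: 6561
Level 3: 2187
Level 4: 729
Level 5: 243
Level 6: 81
Level 7: 27
Level 8: 9
Level 9: 3
Level 10: 1

The root is level 0 and the size-1 base case is level 10 (the tree spans levels 0 through 10, i.e. 11 levels counting the root), so the depth is the number of divisions: log_3(59049) = 10

The recursion tree depth is log_3(59049) = 10. At each level, the problem size is divided by 3, so it takes 10 divisions to reduce to a base case of size 1. The algorithm makes 2 recursive calls at each level.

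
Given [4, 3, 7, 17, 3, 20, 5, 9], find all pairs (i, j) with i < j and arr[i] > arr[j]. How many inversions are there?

Finding inversions in [4, 3, 7, 17, 3, 20, 5, 9]:

(0, 1): arr[0]=4 > arr[1]=3
(0, 4): arr[0]=4 > arr[4]=3
(2, 4): arr[2]=7 > arr[4]=3
(2, 6): arr[2]=7 > arr[6]=5
(3, 4): arr[3]=17 > arr[4]=3
(3, 6): arr[3]=17 > arr[6]=5
(3, 7): arr[3]=17 > arr[7]=9
(5, 6): arr[5]=20 > arr[6]=5
(5, 7): arr[5]=20 > arr[7]=9

Total inversions: 9

The array has 9 inversion(s): (0,1), (0,4), (2,4), (2,6), (3,4), (3,6), (3,7), (5,6), (5,7). Each pair (i,j) satisfies i < j and arr[i] > arr[j].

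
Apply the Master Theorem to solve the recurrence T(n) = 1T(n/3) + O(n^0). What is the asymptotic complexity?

Master Theorem for T(n) = 1T(n/3) + O(n^0):

a = 1, b = 3, c = 0
log_b(a) = log_3(1) = 0.0000

Case 2: c = 0 = log_3(1) = 0.0000
T(n) = O(n^0 log n) = O(log n)

For T(n) = 1T(n/3) + O(n^0): log_3(1) = 0.0000. This is Case 2 of the Master Theorem (c = log_b(a), equal work at all levels), giving O(log n).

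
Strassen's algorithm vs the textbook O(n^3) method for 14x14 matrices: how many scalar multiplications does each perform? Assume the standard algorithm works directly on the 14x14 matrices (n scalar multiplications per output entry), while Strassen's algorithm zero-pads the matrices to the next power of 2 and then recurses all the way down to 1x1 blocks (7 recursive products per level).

Matrix multiplication for 14x14 matrices:

Strassen's algorithm requires power-of-2 dimensions. Pad 14x14 to 16x16 (next power of 2).

Standard algorithm: 14^3 = 2744 multiplications
Strassen's algorithm: 7^(log2(16)) = 7^4 = 2401 multiplications
Savings: 2744 - 2401 = 343 multiplications

Standard: 2744 multiplications (14^3). Strassen: 2401 multiplications (7^4, after padding to 16x16). Strassen reduces 8 recursive multiplications to 7 at each level.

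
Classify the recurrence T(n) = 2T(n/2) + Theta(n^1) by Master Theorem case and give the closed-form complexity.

Master Theorem for T(n) = 2T(n/2) + O(n^1):

a = 2, b = 2, c = 1
log_b(a) = log_2(2) = 1.0000

Case 2: c = 1 = log_2(2) = 1.0000
T(n) = O(n^1 log n) = O(n log n)

For T(n) = 2T(n/2) + O(n^1): log_2(2) = 1.0000. This is Case 2 of the Master Theorem (c = log_b(a), equal work at all levels), giving O(n log n).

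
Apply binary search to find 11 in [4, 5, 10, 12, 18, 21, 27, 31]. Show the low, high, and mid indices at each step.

Binary search for 11 in [4, 5, 10, 12, 18, 21, 27, 31]:

lo=0, hi=7, mid=3, arr[mid]=12 -> 12 > 11, search left half
lo=0, hi=2, mid=1, arr[mid]=5 -> 5 < 11, search right half
lo=2, hi=2, mid=2, arr[mid]=10 -> 10 < 11, search right half
lo=3 > hi=2, target 11 not found

Binary search determines that 11 is not in the array after 3 comparisons. The search space was exhausted without finding the target.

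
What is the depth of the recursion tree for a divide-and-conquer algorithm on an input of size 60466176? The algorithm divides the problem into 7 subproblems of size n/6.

For divide and conquer with division factor 6:

Problem sizes at each level:
Level 0: 60466176
Level 1: 10077696
Level 2: 1679616
Level 3: 279936
Level 4: 46656
Level 5: 7776
Level 6: 1296
Level 7: 216
Level 8: 36
Level 9: 6
Level 10: 1

The root is level 0 and the size-1 base case is level 10 (the tree spans levels 0 through 10, i.e. 11 levels counting the root), so the depth is the number of divisions: log_6(60466176) = 10

The recursion tree depth is log_6(60466176) = 10. At each level, the problem size is divided by 6, so it takes 10 divisions to reduce to a base case of size 1. The algorithm makes 7 recursive calls at each level.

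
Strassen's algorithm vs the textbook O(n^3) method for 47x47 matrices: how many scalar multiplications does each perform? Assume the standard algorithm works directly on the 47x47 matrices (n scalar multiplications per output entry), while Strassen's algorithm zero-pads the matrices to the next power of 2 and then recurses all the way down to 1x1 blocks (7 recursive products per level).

Matrix multiplication for 47x47 matrices:

Strassen's algorithm requires power-of-2 dimensions. Pad 47x47 to 64x64 (next power of 2).

Standard algorithm: 47^3 = 103823 multiplications
Strassen's algorithm: 7^(log2(64)) = 7^6 = 117649 multiplications
Difference: 103823 - 117649 = -13826 (Strassen uses MORE here due to padding overhead — for small or just-over-power-of-2 n, padding can outweigh the per-level savings)

Standard: 103823 multiplications (47^3). Strassen: 117649 multiplications (7^6, after padding to 64x64). Strassen reduces 8 recursive multiplications to 7 at each level.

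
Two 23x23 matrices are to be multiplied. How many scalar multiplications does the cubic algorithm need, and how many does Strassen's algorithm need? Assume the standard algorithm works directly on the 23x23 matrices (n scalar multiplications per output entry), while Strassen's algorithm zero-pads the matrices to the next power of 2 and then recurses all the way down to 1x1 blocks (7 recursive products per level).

Matrix multiplication for 23x23 matrices:

Strassen's algorithm requires power-of-2 dimensions. Pad 23x23 to 32x32 (next power of 2).

Standard algorithm: 23^3 = 12167 multiplications
Strassen's algorithm: 7^(log2(32)) = 7^5 = 16807 multiplications
Difference: 12167 - 16807 = -4640 (Strassen uses MORE here due to padding overhead — for small or just-over-power-of-2 n, padding can outweigh the per-level savings)

Standard: 12167 multiplications (23^3). Strassen: 16807 multiplications (7^5, after padding to 32x32). Strassen reduces 8 recursive multiplications to 7 at each level.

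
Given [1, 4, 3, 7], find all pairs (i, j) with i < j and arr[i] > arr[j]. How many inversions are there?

Finding inversions in [1, 4, 3, 7]:

(1, 2): arr[1]=4 > arr[2]=3

Total inversions: 1

The array has 1 inversion(s): (1,2). Each pair (i,j) satisfies i < j and arr[i] > arr[j].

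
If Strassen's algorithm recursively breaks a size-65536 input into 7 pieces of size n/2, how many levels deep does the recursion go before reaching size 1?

For divide and conquer with division factor 2:

Problem sizes at each level:
Level 0: 65536
Level 1: 32768
Level 2: 16384
Level 3: 8192
Level 4: 4096
Level 5: 2048
Level 6: 1024
Level 7: 512
Level 8: 256
Level 9: 128
Level 10: 64
Level 11: 32
Level 12: 16
Level 13: 8
Level 14: 4
Level 15: 2
Level 16: 1

The root is level 0 and the size-1 base case is level 16 (the tree spans levels 0 through 16, i.e. 17 levels counting the root), so the depth is the number of divisions: log_2(65536) = 16

The recursion tree depth is log_2(65536) = 16. At each level, the problem size is divided by 2, so it takes 16 divisions to reduce to a base case of size 1. The algorithm makes 7 recursive calls at each level.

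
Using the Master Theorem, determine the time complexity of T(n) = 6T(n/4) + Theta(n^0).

Master Theorem for T(n) = 6T(n/4) + O(n^0):

a = 6, b = 4, c = 0
log_b(a) = log_4(6) = 1.2925

Case 1: c = 0 < log_4(6) = 1.2925
T(n) = O(n^(log_4 6))

For T(n) = 6T(n/4) + O(n^0): log_4(6) = 1.2925. This is Case 1 of the Master Theorem (c < log_b(a), work dominated by leaves), giving O(n^(log_4 6)).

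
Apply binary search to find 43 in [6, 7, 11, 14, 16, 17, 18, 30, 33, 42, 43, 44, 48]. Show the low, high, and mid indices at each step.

Binary search for 43 in [6, 7, 11, 14, 16, 17, 18, 30, 33, 42, 43, 44, 48]:

lo=0, hi=12, mid=6, arr[mid]=18 -> 18 < 43, search right half
lo=7, hi=12, mid=9, arr[mid]=42 -> 42 < 43, search right half
lo=10, hi=12, mid=11, arr[mid]=44 -> 44 > 43, search left half
lo=10, hi=10, mid=10, arr[mid]=43 -> Found target at index 10!

Binary search finds 43 at index 10 after 4 comparisons. The search repeatedly halves the search space by comparing with the middle element.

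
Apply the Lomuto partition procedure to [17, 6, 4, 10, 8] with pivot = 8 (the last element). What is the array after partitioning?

Lomuto partition with pivot = 8:

Initial array: [17, 6, 4, 10, 8]

arr[0]=17 > 8: no swap
arr[1]=6 <= 8: swap with position 0, array becomes [6, 17, 4, 10, 8]
arr[2]=4 <= 8: swap with position 1, array becomes [6, 4, 17, 10, 8]
arr[3]=10 > 8: no swap

Place pivot at position 2: [6, 4, 8, 10, 17]
Pivot position: 2

After partitioning with pivot 8, the array becomes [6, 4, 8, 10, 17]. The pivot is placed at index 2. All elements to the left of the pivot are <= 8, and all elements to the right are > 8.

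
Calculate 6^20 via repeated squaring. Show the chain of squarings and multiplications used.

Computing 6^20 by squaring (build up from 6^1; each line after the first costs one multiplication):

6^1 = 6
6^2 = (6^1)^2 = 6^2 = 36
6^4 = (6^2)^2 = 36^2 = 1296
6^5 = 6 * 6^4 = 6 * 1296 = 7776
6^10 = (6^5)^2 = 7776^2 = 60466176
6^20 = (6^10)^2 = 60466176^2 = 3656158440062976

Result: 3656158440062976
Multiplications needed: 5 (5 lines after 6^1)

6^20 = 3656158440062976. Using exponentiation by squaring, this requires 5 multiplications. The key idea: if the exponent is even, square the half-power; if odd, multiply by the base once.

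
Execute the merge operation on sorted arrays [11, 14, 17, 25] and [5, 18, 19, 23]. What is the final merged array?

Merging process:

Compare 11 vs 5: take 5 from right. Merged: [5]
Compare 11 vs 18: take 11 from left. Merged: [5, 11]
Compare 14 vs 18: take 14 from left. Merged: [5, 11, 14]
Compare 17 vs 18: take 17 from left. Merged: [5, 11, 14, 17]
Compare 25 vs 18: take 18 from right. Merged: [5, 11, 14, 17, 18]
Compare 25 vs 19: take 19 from right. Merged: [5, 11, 14, 17, 18, 19]
Compare 25 vs 23: take 23 from right. Merged: [5, 11, 14, 17, 18, 19, 23]
Append remaining from left: [25]. Merged: [5, 11, 14, 17, 18, 19, 23, 25]

Final merged array: [5, 11, 14, 17, 18, 19, 23, 25]
Total comparisons: 7

The merged array is [5, 11, 14, 17, 18, 19, 23, 25], requiring 7 comparisons. The merge step runs in O(n) time where n is the total number of elements.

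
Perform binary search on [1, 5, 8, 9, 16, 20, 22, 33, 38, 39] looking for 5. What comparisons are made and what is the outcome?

Binary search for 5 in [1, 5, 8, 9, 16, 20, 22, 33, 38, 39]:

lo=0, hi=9, mid=4, arr[mid]=16 -> 16 > 5, search left half
lo=0, hi=3, mid=1, arr[mid]=5 -> Found target at index 1!

Binary search finds 5 at index 1 after 2 comparisons. The search repeatedly halves the search space by comparing with the middle element.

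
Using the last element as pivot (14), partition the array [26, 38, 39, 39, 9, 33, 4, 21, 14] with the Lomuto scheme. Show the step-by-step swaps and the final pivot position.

Lomuto partition with pivot = 14:

Initial array: [26, 38, 39, 39, 9, 33, 4, 21, 14]

arr[0]=26 > 14: no swap
arr[1]=38 > 14: no swap
arr[2]=39 > 14: no swap
arr[3]=39 > 14: no swap
arr[4]=9 <= 14: swap with position 0, array becomes [9, 38, 39, 39, 26, 33, 4, 21, 14]
arr[5]=33 > 14: no swap
arr[6]=4 <= 14: swap with position 1, array becomes [9, 4, 39, 39, 26, 33, 38, 21, 14]
arr[7]=21 > 14: no swap

Place pivot at position 2: [9, 4, 14, 39, 26, 33, 38, 21, 39]
Pivot position: 2

After partitioning with pivot 14, the array becomes [9, 4, 14, 39, 26, 33, 38, 21, 39]. The pivot is placed at index 2. All elements to the left of the pivot are <= 14, and all elements to the right are > 14.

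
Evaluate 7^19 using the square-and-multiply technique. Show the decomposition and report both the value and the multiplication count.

Computing 7^19 by squaring (build up from 7^1; each line after the first costs one multiplication):

7^1 = 7
7^2 = (7^1)^2 = 7^2 = 49
7^4 = (7^2)^2 = 49^2 = 2401
7^8 = (7^4)^2 = 2401^2 = 5764801
7^9 = 7 * 7^8 = 7 * 5764801 = 40353607
7^18 = (7^9)^2 = 40353607^2 = 1628413597910449
7^19 = 7 * 7^18 = 7 * 1628413597910449 = 11398895185373143

Result: 11398895185373143
Multiplications needed: 6 (6 lines after 7^1)

7^19 = 11398895185373143. Using exponentiation by squaring, this requires 6 multiplications. The key idea: if the exponent is even, square the half-power; if odd, multiply by the base once.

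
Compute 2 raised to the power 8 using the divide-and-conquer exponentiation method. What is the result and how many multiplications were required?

Computing 2^8 by squaring (build up from 2^1; each line after the first costs one multiplication):

2^1 = 2
2^2 = (2^1)^2 = 2^2 = 4
2^4 = (2^2)^2 = 4^2 = 16
2^8 = (2^4)^2 = 16^2 = 256

Result: 256
Multiplications needed: 3 (3 lines after 2^1)

2^8 = 256. Using exponentiation by squaring, this requires 3 multiplications. The key idea: if the exponent is even, square the half-power; if odd, multiply by the base once.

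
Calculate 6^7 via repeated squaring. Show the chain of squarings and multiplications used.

Computing 6^7 by squaring (build up from 6^1; each line after the first costs one multiplication):

6^1 = 6
6^2 = (6^1)^2 = 6^2 = 36
6^3 = 6 * 6^2 = 6 * 36 = 216
6^6 = (6^3)^2 = 216^2 = 46656
6^7 = 6 * 6^6 = 6 * 46656 = 279936

Result: 279936
Multiplications needed: 4 (4 lines after 6^1)

6^7 = 279936. Using exponentiation by squaring, this requires 4 multiplications. The key idea: if the exponent is even, square the half-power; if odd, multiply by the base once.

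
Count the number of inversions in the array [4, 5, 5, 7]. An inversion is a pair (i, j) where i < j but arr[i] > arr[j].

Finding inversions in [4, 5, 5, 7]:


Total inversions: 0

The array has 0 inversions. It is already sorted.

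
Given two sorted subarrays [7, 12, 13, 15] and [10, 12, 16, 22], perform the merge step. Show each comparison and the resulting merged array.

Merging process:

Compare 7 vs 10: take 7 from left. Merged: [7]
Compare 12 vs 10: take 10 from right. Merged: [7, 10]
Compare 12 vs 12: take 12 from left. Merged: [7, 10, 12]
Compare 13 vs 12: take 12 from right. Merged: [7, 10, 12, 12]
Compare 13 vs 16: take 13 from left. Merged: [7, 10, 12, 12, 13]
Compare 15 vs 16: take 15 from left. Merged: [7, 10, 12, 12, 13, 15]
Append remaining from right: [16, 22]. Merged: [7, 10, 12, 12, 13, 15, 16, 22]

Final merged array: [7, 10, 12, 12, 13, 15, 16, 22]
Total comparisons: 6

The merged array is [7, 10, 12, 12, 13, 15, 16, 22], requiring 6 comparisons. The merge step runs in O(n) time where n is the total number of elements.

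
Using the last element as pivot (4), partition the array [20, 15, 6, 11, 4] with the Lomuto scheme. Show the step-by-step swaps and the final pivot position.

Lomuto partition with pivot = 4:

Initial array: [20, 15, 6, 11, 4]

arr[0]=20 > 4: no swap
arr[1]=15 > 4: no swap
arr[2]=6 > 4: no swap
arr[3]=11 > 4: no swap

Place pivot at position 0: [4, 15, 6, 11, 20]
Pivot position: 0

After partitioning with pivot 4, the array becomes [4, 15, 6, 11, 20]. The pivot is placed at index 0. All elements to the left of the pivot are <= 4, and all elements to the right are > 4.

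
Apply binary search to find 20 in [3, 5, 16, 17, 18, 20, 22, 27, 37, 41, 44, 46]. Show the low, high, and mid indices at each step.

Binary search for 20 in [3, 5, 16, 17, 18, 20, 22, 27, 37, 41, 44, 46]:

lo=0, hi=11, mid=5, arr[mid]=20 -> Found target at index 5!

Binary search finds 20 at index 5 after 1 comparisons. The search repeatedly halves the search space by comparing with the middle element.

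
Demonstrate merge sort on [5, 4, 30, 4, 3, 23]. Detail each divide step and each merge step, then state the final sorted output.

Merge sort trace:

Split: [5, 4, 30, 4, 3, 23] -> [5, 4, 30] and [4, 3, 23]
  Split: [5, 4, 30] -> [5] and [4, 30]
    Split: [4, 30] -> [4] and [30]
    Merge: [4] + [30] -> [4, 30]
  Merge: [5] + [4, 30] -> [4, 5, 30]
  Split: [4, 3, 23] -> [4] and [3, 23]
    Split: [3, 23] -> [3] and [23]
    Merge: [3] + [23] -> [3, 23]
  Merge: [4] + [3, 23] -> [3, 4, 23]
Merge: [4, 5, 30] + [3, 4, 23] -> [3, 4, 4, 5, 23, 30]

Final sorted array: [3, 4, 4, 5, 23, 30]

The merge sort proceeds by recursively splitting the array and merging sorted halves.
After all merges, the sorted array is [3, 4, 4, 5, 23, 30].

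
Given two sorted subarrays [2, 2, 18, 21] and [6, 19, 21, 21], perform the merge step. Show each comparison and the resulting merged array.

Merging process:

Compare 2 vs 6: take 2 from left. Merged: [2]
Compare 2 vs 6: take 2 from left. Merged: [2, 2]
Compare 18 vs 6: take 6 from right. Merged: [2, 2, 6]
Compare 18 vs 19: take 18 from left. Merged: [2, 2, 6, 18]
Compare 21 vs 19: take 19 from right. Merged: [2, 2, 6, 18, 19]
Compare 21 vs 21: take 21 from left. Merged: [2, 2, 6, 18, 19, 21]
Append remaining from right: [21, 21]. Merged: [2, 2, 6, 18, 19, 21, 21, 21]

Final merged array: [2, 2, 6, 18, 19, 21, 21, 21]
Total comparisons: 6

The merged array is [2, 2, 6, 18, 19, 21, 21, 21], requiring 6 comparisons. The merge step runs in O(n) time where n is the total number of elements.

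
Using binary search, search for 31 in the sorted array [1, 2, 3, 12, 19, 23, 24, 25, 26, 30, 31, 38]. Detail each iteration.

Binary search for 31 in [1, 2, 3, 12, 19, 23, 24, 25, 26, 30, 31, 38]:

lo=0, hi=11, mid=5, arr[mid]=23 -> 23 < 31, search right half
lo=6, hi=11, mid=8, arr[mid]=26 -> 26 < 31, search right half
lo=9, hi=11, mid=10, arr[mid]=31 -> Found target at index 10!

Binary search finds 31 at index 10 after 3 comparisons. The search repeatedly halves the search space by comparing with the middle element.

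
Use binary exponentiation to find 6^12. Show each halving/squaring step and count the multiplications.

Computing 6^12 by squaring (build up from 6^1; each line after the first costs one multiplication):

6^1 = 6
6^2 = (6^1)^2 = 6^2 = 36
6^3 = 6 * 6^2 = 6 * 36 = 216
6^6 = (6^3)^2 = 216^2 = 46656
6^12 = (6^6)^2 = 46656^2 = 2176782336

Result: 2176782336
Multiplications needed: 4 (4 lines after 6^1)

6^12 = 2176782336. Using exponentiation by squaring, this requires 4 multiplications. The key idea: if the exponent is even, square the half-power; if odd, multiply by the base once.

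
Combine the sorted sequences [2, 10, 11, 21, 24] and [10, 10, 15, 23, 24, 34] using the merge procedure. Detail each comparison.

Merging process:

Compare 2 vs 10: take 2 from left. Merged: [2]
Compare 10 vs 10: take 10 from left. Merged: [2, 10]
Compare 11 vs 10: take 10 from right. Merged: [2, 10, 10]
Compare 11 vs 10: take 10 from right. Merged: [2, 10, 10, 10]
Compare 11 vs 15: take 11 from left. Merged: [2, 10, 10, 10, 11]
Compare 21 vs 15: take 15 from right. Merged: [2, 10, 10, 10, 11, 15]
Compare 21 vs 23: take 21 from left. Merged: [2, 10, 10, 10, 11, 15, 21]
Compare 24 vs 23: take 23 from right. Merged: [2, 10, 10, 10, 11, 15, 21, 23]
Compare 24 vs 24: take 24 from left. Merged: [2, 10, 10, 10, 11, 15, 21, 23, 24]
Append remaining from right: [24, 34]. Merged: [2, 10, 10, 10, 11, 15, 21, 23, 24, 24, 34]

Final merged array: [2, 10, 10, 10, 11, 15, 21, 23, 24, 24, 34]
Total comparisons: 9

The merged array is [2, 10, 10, 10, 11, 15, 21, 23, 24, 24, 34], requiring 9 comparisons. The merge step runs in O(n) time where n is the total number of elements.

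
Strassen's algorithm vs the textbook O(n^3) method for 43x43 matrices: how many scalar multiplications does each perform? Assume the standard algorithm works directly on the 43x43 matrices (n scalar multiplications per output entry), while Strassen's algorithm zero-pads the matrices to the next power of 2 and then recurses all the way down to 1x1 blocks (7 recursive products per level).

Matrix multiplication for 43x43 matrices:

Strassen's algorithm requires power-of-2 dimensions. Pad 43x43 to 64x64 (next power of 2).

Standard algorithm: 43^3 = 79507 multiplications
Strassen's algorithm: 7^(log2(64)) = 7^6 = 117649 multiplications
Difference: 79507 - 117649 = -38142 (Strassen uses MORE here due to padding overhead — for small or just-over-power-of-2 n, padding can outweigh the per-level savings)

Standard: 79507 multiplications (43^3). Strassen: 117649 multiplications (7^6, after padding to 64x64). Strassen reduces 8 recursive multiplications to 7 at each level.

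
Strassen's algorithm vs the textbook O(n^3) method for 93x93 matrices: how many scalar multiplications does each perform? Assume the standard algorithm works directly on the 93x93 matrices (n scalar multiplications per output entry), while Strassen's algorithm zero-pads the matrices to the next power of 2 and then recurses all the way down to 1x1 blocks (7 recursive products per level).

Matrix multiplication for 93x93 matrices:

Strassen's algorithm requires power-of-2 dimensions. Pad 93x93 to 128x128 (next power of 2).

Standard algorithm: 93^3 = 804357 multiplications
Strassen's algorithm: 7^(log2(128)) = 7^7 = 823543 multiplications
Difference: 804357 - 823543 = -19186 (Strassen uses MORE here due to padding overhead — for small or just-over-power-of-2 n, padding can outweigh the per-level savings)

Standard: 804357 multiplications (93^3). Strassen: 823543 multiplications (7^7, after padding to 128x128). Strassen reduces 8 recursive multiplications to 7 at each level.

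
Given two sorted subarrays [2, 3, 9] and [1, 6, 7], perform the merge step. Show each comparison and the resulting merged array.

Merging process:

Compare 2 vs 1: take 1 from right. Merged: [1]
Compare 2 vs 6: take 2 from left. Merged: [1, 2]
Compare 3 vs 6: take 3 from left. Merged: [1, 2, 3]
Compare 9 vs 6: take 6 from right. Merged: [1, 2, 3, 6]
Compare 9 vs 7: take 7 from right. Merged: [1, 2, 3, 6, 7]
Append remaining from left: [9]. Merged: [1, 2, 3, 6, 7, 9]

Final merged array: [1, 2, 3, 6, 7, 9]
Total comparisons: 5

The merged array is [1, 2, 3, 6, 7, 9], requiring 5 comparisons. The merge step runs in O(n) time where n is the total number of elements.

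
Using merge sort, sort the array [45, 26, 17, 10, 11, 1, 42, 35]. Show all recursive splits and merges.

Merge sort trace:

Split: [45, 26, 17, 10, 11, 1, 42, 35] -> [45, 26, 17, 10] and [11, 1, 42, 35]
  Split: [45, 26, 17, 10] -> [45, 26] and [17, 10]
    Split: [45, 26] -> [45] and [26]
    Merge: [45] + [26] -> [26, 45]
    Split: [17, 10] -> [17] and [10]
    Merge: [17] + [10] -> [10, 17]
  Merge: [26, 45] + [10, 17] -> [10, 17, 26, 45]
  Split: [11, 1, 42, 35] -> [11, 1] and [42, 35]
    Split: [11, 1] -> [11] and [1]
    Merge: [11] + [1] -> [1, 11]
    Split: [42, 35] -> [42] and [35]
    Merge: [42] + [35] -> [35, 42]
  Merge: [1, 11] + [35, 42] -> [1, 11, 35, 42]
Merge: [10, 17, 26, 45] + [1, 11, 35, 42] -> [1, 10, 11, 17, 26, 35, 42, 45]

Final sorted array: [1, 10, 11, 17, 26, 35, 42, 45]

The merge sort proceeds by recursively splitting the array and merging sorted halves.
After all merges, the sorted array is [1, 10, 11, 17, 26, 35, 42, 45].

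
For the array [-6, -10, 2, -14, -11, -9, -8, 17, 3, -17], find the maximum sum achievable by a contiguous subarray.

Using Kadane's algorithm on [-6, -10, 2, -14, -11, -9, -8, 17, 3, -17]:

Scanning through the array:
Position 1 (value -10): max_ending_here = -10, max_so_far = -6
Position 2 (value 2): max_ending_here = 2, max_so_far = 2
Position 3 (value -14): max_ending_here = -12, max_so_far = 2
Position 4 (value -11): max_ending_here = -11, max_so_far = 2
Position 5 (value -9): max_ending_here = -9, max_so_far = 2
Position 6 (value -8): max_ending_here = -8, max_so_far = 2
Position 7 (value 17): max_ending_here = 17, max_so_far = 17
Position 8 (value 3): max_ending_here = 20, max_so_far = 20
Position 9 (value -17): max_ending_here = 3, max_so_far = 20

Maximum subarray: [17, 3]
Maximum sum: 20

The maximum subarray is [17, 3] with sum 20. This subarray runs from index 7 to index 8.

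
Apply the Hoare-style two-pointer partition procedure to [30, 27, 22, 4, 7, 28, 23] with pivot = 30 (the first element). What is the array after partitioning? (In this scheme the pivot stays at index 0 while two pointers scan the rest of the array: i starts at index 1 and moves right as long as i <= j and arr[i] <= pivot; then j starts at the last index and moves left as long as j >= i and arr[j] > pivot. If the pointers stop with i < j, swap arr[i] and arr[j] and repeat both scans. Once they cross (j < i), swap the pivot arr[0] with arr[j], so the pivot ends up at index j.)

Hoare-style two-pointer partition with pivot = 30:

Initial array: [30, 27, 22, 4, 7, 28, 23]

Pointers start at i = 1, j = 6.
i ends at 7, j ends at 6: the pointers have crossed (j < i), so scanning stops.

Swap pivot arr[0] with arr[6] to place pivot at position 6: [23, 27, 22, 4, 7, 28, 30]
Pivot position: 6

After partitioning with pivot 30, the array becomes [23, 27, 22, 4, 7, 28, 30]. The pivot is placed at index 6. All elements to the left of the pivot are <= 30, and all elements to the right are > 30.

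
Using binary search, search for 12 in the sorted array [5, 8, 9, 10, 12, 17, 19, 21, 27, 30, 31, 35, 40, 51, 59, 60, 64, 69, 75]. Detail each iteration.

Binary search for 12 in [5, 8, 9, 10, 12, 17, 19, 21, 27, 30, 31, 35, 40, 51, 59, 60, 64, 69, 75]:

lo=0, hi=18, mid=9, arr[mid]=30 -> 30 > 12, search left half
lo=0, hi=8, mid=4, arr[mid]=12 -> Found target at index 4!

Binary search finds 12 at index 4 after 2 comparisons. The search repeatedly halves the search space by comparing with the middle element.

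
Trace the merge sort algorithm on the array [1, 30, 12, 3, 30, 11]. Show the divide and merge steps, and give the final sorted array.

Merge sort trace:

Split: [1, 30, 12, 3, 30, 11] -> [1, 30, 12] and [3, 30, 11]
  Split: [1, 30, 12] -> [1] and [30, 12]
    Split: [30, 12] -> [30] and [12]
    Merge: [30] + [12] -> [12, 30]
  Merge: [1] + [12, 30] -> [1, 12, 30]
  Split: [3, 30, 11] -> [3] and [30, 11]
    Split: [30, 11] -> [30] and [11]
    Merge: [30] + [11] -> [11, 30]
  Merge: [3] + [11, 30] -> [3, 11, 30]
Merge: [1, 12, 30] + [3, 11, 30] -> [1, 3, 11, 12, 30, 30]

Final sorted array: [1, 3, 11, 12, 30, 30]

The merge sort proceeds by recursively splitting the array and merging sorted halves.
After all merges, the sorted array is [1, 3, 11, 12, 30, 30].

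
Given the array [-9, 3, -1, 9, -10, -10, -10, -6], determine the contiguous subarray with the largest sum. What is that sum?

Using Kadane's algorithm on [-9, 3, -1, 9, -10, -10, -10, -6]:

Scanning through the array:
Position 1 (value 3): max_ending_here = 3, max_so_far = 3
Position 2 (value -1): max_ending_here = 2, max_so_far = 3
Position 3 (value 9): max_ending_here = 11, max_so_far = 11
Position 4 (value -10): max_ending_here = 1, max_so_far = 11
Position 5 (value -10): max_ending_here = -9, max_so_far = 11
Position 6 (value -10): max_ending_here = -10, max_so_far = 11
Position 7 (value -6): max_ending_here = -6, max_so_far = 11

Maximum subarray: [3, -1, 9]
Maximum sum: 11

The maximum subarray is [3, -1, 9] with sum 11. This subarray runs from index 1 to index 3.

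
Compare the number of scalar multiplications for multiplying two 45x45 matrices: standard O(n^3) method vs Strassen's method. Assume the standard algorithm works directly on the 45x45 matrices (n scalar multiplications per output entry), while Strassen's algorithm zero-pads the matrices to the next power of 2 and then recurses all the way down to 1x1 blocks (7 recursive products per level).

Matrix multiplication for 45x45 matrices:

Strassen's algorithm requires power-of-2 dimensions. Pad 45x45 to 64x64 (next power of 2).

Standard algorithm: 45^3 = 91125 multiplications
Strassen's algorithm: 7^(log2(64)) = 7^6 = 117649 multiplications
Difference: 91125 - 117649 = -26524 (Strassen uses MORE here due to padding overhead — for small or just-over-power-of-2 n, padding can outweigh the per-level savings)

Standard: 91125 multiplications (45^3). Strassen: 117649 multiplications (7^6, after padding to 64x64). Strassen reduces 8 recursive multiplications to 7 at each level.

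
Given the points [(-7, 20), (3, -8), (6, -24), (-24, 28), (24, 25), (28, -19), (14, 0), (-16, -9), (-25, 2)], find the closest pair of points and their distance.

Computing all pairwise distances among 9 points:

d((-7, 20), (3, -8)) = 29.7321
d((-7, 20), (6, -24)) = 45.8803
d((-7, 20), (-24, 28)) = 18.7883
d((-7, 20), (24, 25)) = 31.4006
d((-7, 20), (28, -19)) = 52.4023
d((-7, 20), (14, 0)) = 29.0
d((-7, 20), (-16, -9)) = 30.3645
d((-7, 20), (-25, 2)) = 25.4558
d((3, -8), (6, -24)) = 16.2788
d((3, -8), (-24, 28)) = 45.0
d((3, -8), (24, 25)) = 39.1152
d((3, -8), (28, -19)) = 27.313
d((3, -8), (14, 0)) = 13.6015 <-- minimum
d((3, -8), (-16, -9)) = 19.0263
d((3, -8), (-25, 2)) = 29.7321
d((6, -24), (-24, 28)) = 60.0333
d((6, -24), (24, 25)) = 52.2015
d((6, -24), (28, -19)) = 22.561
d((6, -24), (14, 0)) = 25.2982
d((6, -24), (-16, -9)) = 26.6271
d((6, -24), (-25, 2)) = 40.4599
d((-24, 28), (24, 25)) = 48.0937
d((-24, 28), (28, -19)) = 70.0928
d((-24, 28), (14, 0)) = 47.2017
d((-24, 28), (-16, -9)) = 37.855
d((-24, 28), (-25, 2)) = 26.0192
d((24, 25), (28, -19)) = 44.1814
d((24, 25), (14, 0)) = 26.9258
d((24, 25), (-16, -9)) = 52.4976
d((24, 25), (-25, 2)) = 54.1295
d((28, -19), (14, 0)) = 23.6008
d((28, -19), (-16, -9)) = 45.1221
d((28, -19), (-25, 2)) = 57.0088
d((14, 0), (-16, -9)) = 31.3209
d((14, 0), (-25, 2)) = 39.0512
d((-16, -9), (-25, 2)) = 14.2127

Closest pair: (3, -8) and (14, 0) with distance 13.6015

The closest pair is (3, -8) and (14, 0) with Euclidean distance 13.6015. For 9 points, brute-force pairwise comparison is shown above. For large n, the divide-and-conquer algorithm (sort by x, recurse on halves, check the dividing strip) achieves O(n log n).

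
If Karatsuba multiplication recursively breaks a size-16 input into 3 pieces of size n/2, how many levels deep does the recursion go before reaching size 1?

For divide and conquer with division factor 2:

Problem sizes at each level:
Level 0: 16
Level 1: 8
Level 2: 4
Level 3: 2
Level 4: 1

The root is level 0 and the size-1 base case is level 4 (the tree spans levels 0 through 4, i.e. 5 levels counting the root), so the depth is the number of divisions: log_2(16) = 4

The recursion tree depth is log_2(16) = 4. At each level, the problem size is divided by 2, so it takes 4 divisions to reduce to a base case of size 1. The algorithm makes 3 recursive calls at each level.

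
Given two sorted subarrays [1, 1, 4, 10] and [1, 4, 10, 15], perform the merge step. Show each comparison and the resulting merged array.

Merging process:

Compare 1 vs 1: take 1 from left. Merged: [1]
Compare 1 vs 1: take 1 from left. Merged: [1, 1]
Compare 4 vs 1: take 1 from right. Merged: [1, 1, 1]
Compare 4 vs 4: take 4 from left. Merged: [1, 1, 1, 4]
Compare 10 vs 4: take 4 from right. Merged: [1, 1, 1, 4, 4]
Compare 10 vs 10: take 10 from left. Merged: [1, 1, 1, 4, 4, 10]
Append remaining from right: [10, 15]. Merged: [1, 1, 1, 4, 4, 10, 10, 15]

Final merged array: [1, 1, 1, 4, 4, 10, 10, 15]
Total comparisons: 6

The merged array is [1, 1, 1, 4, 4, 10, 10, 15], requiring 6 comparisons. The merge step runs in O(n) time where n is the total number of elements.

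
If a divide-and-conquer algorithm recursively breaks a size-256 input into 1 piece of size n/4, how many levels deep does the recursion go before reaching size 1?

For divide and conquer with division factor 4:

Problem sizes at each level:
Level 0: 256
Level 1: 64
Level 2: 16
Level 3: 4
Level 4: 1

The root is level 0 and the size-1 base case is level 4 (the tree spans levels 0 through 4, i.e. 5 levels counting the root), so the depth is the number of divisions: log_4(256) = 4

The recursion tree depth is log_4(256) = 4. At each level, the problem size is divided by 4, so it takes 4 divisions to reduce to a base case of size 1. The algorithm makes 1 recursive call at each level.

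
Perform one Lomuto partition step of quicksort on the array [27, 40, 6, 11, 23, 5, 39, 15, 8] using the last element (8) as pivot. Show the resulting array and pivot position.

Lomuto partition with pivot = 8:

Initial array: [27, 40, 6, 11, 23, 5, 39, 15, 8]

arr[0]=27 > 8: no swap
arr[1]=40 > 8: no swap
arr[2]=6 <= 8: swap with position 0, array becomes [6, 40, 27, 11, 23, 5, 39, 15, 8]
arr[3]=11 > 8: no swap
arr[4]=23 > 8: no swap
arr[5]=5 <= 8: swap with position 1, array becomes [6, 5, 27, 11, 23, 40, 39, 15, 8]
arr[6]=39 > 8: no swap
arr[7]=15 > 8: no swap

Place pivot at position 2: [6, 5, 8, 11, 23, 40, 39, 15, 27]
Pivot position: 2

After partitioning with pivot 8, the array becomes [6, 5, 8, 11, 23, 40, 39, 15, 27]. The pivot is placed at index 2. All elements to the left of the pivot are <= 8, and all elements to the right are > 8.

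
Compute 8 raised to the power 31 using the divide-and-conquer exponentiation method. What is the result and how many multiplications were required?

Computing 8^31 by squaring (build up from 8^1; each line after the first costs one multiplication):

8^1 = 8
8^2 = (8^1)^2 = 8^2 = 64
8^3 = 8 * 8^2 = 8 * 64 = 512
8^6 = (8^3)^2 = 512^2 = 262144
8^7 = 8 * 8^6 = 8 * 262144 = 2097152
8^14 = (8^7)^2 = 2097152^2 = 4398046511104
8^15 = 8 * 8^14 = 8 * 4398046511104 = 35184372088832
8^30 = (8^15)^2 = 35184372088832^2 = 1237940039285380274899124224
8^31 = 8 * 8^30 = 8 * 1237940039285380274899124224 = 9903520314283042199192993792

Result: 9903520314283042199192993792
Multiplications needed: 8 (8 lines after 8^1)

8^31 = 9903520314283042199192993792. Using exponentiation by squaring, this requires 8 multiplications. The key idea: if the exponent is even, square the half-power; if odd, multiply by the base once.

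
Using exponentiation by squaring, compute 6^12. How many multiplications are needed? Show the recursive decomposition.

Computing 6^12 by squaring (build up from 6^1; each line after the first costs one multiplication):

6^1 = 6
6^2 = (6^1)^2 = 6^2 = 36
6^3 = 6 * 6^2 = 6 * 36 = 216
6^6 = (6^3)^2 = 216^2 = 46656
6^12 = (6^6)^2 = 46656^2 = 2176782336

Result: 2176782336
Multiplications needed: 4 (4 lines after 6^1)

6^12 = 2176782336. Using exponentiation by squaring, this requires 4 multiplications. The key idea: if the exponent is even, square the half-power; if odd, multiply by the base once.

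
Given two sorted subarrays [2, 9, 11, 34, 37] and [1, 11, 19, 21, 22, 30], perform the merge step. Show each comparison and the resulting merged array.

Merging process:

Compare 2 vs 1: take 1 from right. Merged: [1]
Compare 2 vs 11: take 2 from left. Merged: [1, 2]
Compare 9 vs 11: take 9 from left. Merged: [1, 2, 9]
Compare 11 vs 11: take 11 from left. Merged: [1, 2, 9, 11]
Compare 34 vs 11: take 11 from right. Merged: [1, 2, 9, 11, 11]
Compare 34 vs 19: take 19 from right. Merged: [1, 2, 9, 11, 11, 19]
Compare 34 vs 21: take 21 from right. Merged: [1, 2, 9, 11, 11, 19, 21]
Compare 34 vs 22: take 22 from right. Merged: [1, 2, 9, 11, 11, 19, 21, 22]
Compare 34 vs 30: take 30 from right. Merged: [1, 2, 9, 11, 11, 19, 21, 22, 30]
Append remaining from left: [34, 37]. Merged: [1, 2, 9, 11, 11, 19, 21, 22, 30, 34, 37]

Final merged array: [1, 2, 9, 11, 11, 19, 21, 22, 30, 34, 37]
Total comparisons: 9

The merged array is [1, 2, 9, 11, 11, 19, 21, 22, 30, 34, 37], requiring 9 comparisons. The merge step runs in O(n) time where n is the total number of elements.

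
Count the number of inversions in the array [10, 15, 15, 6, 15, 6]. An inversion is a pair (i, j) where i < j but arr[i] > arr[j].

Finding inversions in [10, 15, 15, 6, 15, 6]:

(0, 3): arr[0]=10 > arr[3]=6
(0, 5): arr[0]=10 > arr[5]=6
(1, 3): arr[1]=15 > arr[3]=6
(1, 5): arr[1]=15 > arr[5]=6
(2, 3): arr[2]=15 > arr[3]=6
(2, 5): arr[2]=15 > arr[5]=6
(4, 5): arr[4]=15 > arr[5]=6

Total inversions: 7

The array has 7 inversion(s): (0,3), (0,5), (1,3), (1,5), (2,3), (2,5), (4,5). Each pair (i,j) satisfies i < j and arr[i] > arr[j].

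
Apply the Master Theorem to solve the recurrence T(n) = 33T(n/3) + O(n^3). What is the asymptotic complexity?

Master Theorem for T(n) = 33T(n/3) + O(n^3):

a = 33, b = 3, c = 3
log_b(a) = log_3(33) = 3.1827

Case 1: c = 3 < log_3(33) = 3.1827
T(n) = O(n^(log_3 33))

For T(n) = 33T(n/3) + O(n^3): log_3(33) = 3.1827. This is Case 1 of the Master Theorem (c < log_b(a), work dominated by leaves), giving O(n^(log_3 33)).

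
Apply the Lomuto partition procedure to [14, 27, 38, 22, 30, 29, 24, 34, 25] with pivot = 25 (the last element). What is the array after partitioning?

Lomuto partition with pivot = 25:

Initial array: [14, 27, 38, 22, 30, 29, 24, 34, 25]

arr[0]=14 <= 25: swap with position 0, array becomes [14, 27, 38, 22, 30, 29, 24, 34, 25]
arr[1]=27 > 25: no swap
arr[2]=38 > 25: no swap
arr[3]=22 <= 25: swap with position 1, array becomes [14, 22, 38, 27, 30, 29, 24, 34, 25]
arr[4]=30 > 25: no swap
arr[5]=29 > 25: no swap
arr[6]=24 <= 25: swap with position 2, array becomes [14, 22, 24, 27, 30, 29, 38, 34, 25]
arr[7]=34 > 25: no swap

Place pivot at position 3: [14, 22, 24, 25, 30, 29, 38, 34, 27]
Pivot position: 3

After partitioning with pivot 25, the array becomes [14, 22, 24, 25, 30, 29, 38, 34, 27]. The pivot is placed at index 3. All elements to the left of the pivot are <= 25, and all elements to the right are > 25.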